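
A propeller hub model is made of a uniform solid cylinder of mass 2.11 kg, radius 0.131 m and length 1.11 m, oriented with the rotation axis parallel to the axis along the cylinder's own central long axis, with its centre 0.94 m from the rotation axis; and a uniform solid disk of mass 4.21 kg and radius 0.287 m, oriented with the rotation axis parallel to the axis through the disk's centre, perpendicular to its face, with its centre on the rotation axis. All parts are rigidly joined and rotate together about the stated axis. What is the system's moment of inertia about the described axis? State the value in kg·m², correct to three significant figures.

2.06

Solid cylinder: I_cm = (1/2)MR² = (1/2)(2.11)(0.131)² = 0.018105 kg·m²; centre at d = 0.94 m, so I = I_cm + Md² gives I = 0.018105 + (2.11)(0.94)² = 1.8825 kg·m².
Solid disk: I_cm = (1/2)MR² = (1/2)(4.21)(0.287)² = 0.17339 kg·m²; axis through the centre, so I = 0.17339 kg·m².
Total I = 1.8825 + 0.17339 = 2.0559 kg·m².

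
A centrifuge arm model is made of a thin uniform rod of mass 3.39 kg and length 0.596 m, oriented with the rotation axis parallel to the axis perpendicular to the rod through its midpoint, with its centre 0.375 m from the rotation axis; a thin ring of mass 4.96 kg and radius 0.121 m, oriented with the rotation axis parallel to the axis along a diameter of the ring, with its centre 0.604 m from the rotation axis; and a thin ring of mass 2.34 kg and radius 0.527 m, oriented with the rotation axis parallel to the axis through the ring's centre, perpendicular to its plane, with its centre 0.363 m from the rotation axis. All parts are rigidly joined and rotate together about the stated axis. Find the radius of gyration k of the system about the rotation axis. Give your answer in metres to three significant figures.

0.562

Thin rod: I_cm = (1/12)ML² = (1/12)(3.39)(0.596)² = 0.10035 kg m²; centre at d = 0.375 m, so I = I_cm + Md² gives I = 0.10035 + (3.39)(0.375)² = 0.57707 kg m².
Thin ring: I_cm = (1/2)MR² = (1/2)(4.96)(0.121)² = 0.03631 kg m²; centre at d = 0.604 m, so I = I_cm + Md² gives I = 0.03631 + (4.96)(0.604)² = 1.8458 kg m².
Thin ring: I_cm = MR² = (2.34)(0.527)² = 0.64989 kg m²; centre at d = 0.363 m, so I = I_cm + Md² gives I = 0.64989 + (2.34)(0.363)² = 0.95823 kg m².
Total I = 3.3811 kg m²; total mass M = 10.69 kg.
k = √(I/M) = √(3.3811/10.69) = 0.56239 m.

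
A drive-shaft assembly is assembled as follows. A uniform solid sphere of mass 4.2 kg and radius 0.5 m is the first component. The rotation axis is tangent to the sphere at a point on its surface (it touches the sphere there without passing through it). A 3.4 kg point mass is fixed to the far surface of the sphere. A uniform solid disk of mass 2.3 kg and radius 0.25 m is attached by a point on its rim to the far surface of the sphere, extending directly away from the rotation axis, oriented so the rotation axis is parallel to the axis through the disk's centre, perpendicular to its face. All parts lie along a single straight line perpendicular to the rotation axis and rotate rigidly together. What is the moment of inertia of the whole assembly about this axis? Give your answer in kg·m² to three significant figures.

Solid sphere: I_cm = (2/5)MR² = (2/5)(4.2)(0.5)² = 0.42 kg·m²; centre at d = 0.5 m, so I = I_cm + Md² gives I = 0.42 + (4.2)(0.5)² = 1.47 kg·m².
Point mass: I_cm = 0; centre at d = 0.5 + 0.5 = 1 m, so I = I_cm + Md² gives I = 0 + (3.4)(1)² = 3.4 kg·m².
Solid disk: I_cm = (1/2)MR² = (1/2)(2.3)(0.25)² = 0.071875 kg·m²; centre at d = 0.5 + 0.5 + 0.25 = 1.25 m, so I = I_cm + Md² gives I = 0.071875 + (2.3)(1.25)² = 3.6656 kg·m².
Total I = 1.47 + 3.4 + 3.6656 = 8.5356 kg·m².

8.54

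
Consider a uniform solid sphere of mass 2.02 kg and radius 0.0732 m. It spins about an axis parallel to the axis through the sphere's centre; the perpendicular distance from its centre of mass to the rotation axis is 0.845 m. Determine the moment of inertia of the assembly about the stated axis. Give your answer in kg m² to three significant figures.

1.45

I_cm = (2/5)MR² = (2/5)(2.02)(0.0732)² = 0.0043295 kg m²; centre at d = 0.845 m, so I = I_cm + Md² gives I = 0.0043295 + (2.02)(0.845)² = 1.4467 kg m².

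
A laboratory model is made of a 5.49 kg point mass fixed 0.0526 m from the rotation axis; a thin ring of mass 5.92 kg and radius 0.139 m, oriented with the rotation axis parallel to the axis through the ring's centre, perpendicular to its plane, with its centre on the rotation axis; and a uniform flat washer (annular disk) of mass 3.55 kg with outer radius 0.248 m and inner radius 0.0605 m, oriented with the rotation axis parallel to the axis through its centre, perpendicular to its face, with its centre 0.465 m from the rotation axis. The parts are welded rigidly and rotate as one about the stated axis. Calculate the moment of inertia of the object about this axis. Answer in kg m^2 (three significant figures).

1.01

Point mass: I_cm = 0; centre at d = 0.0526 m, so I = I_cm + Md² gives I = 0 + (5.49)(0.0526)² = 0.01519 kg m^2.
Thin ring: I_cm = MR² = (5.92)(0.139)² = 0.11438 kg m^2; axis through the centre, so I = 0.11438 kg m^2.
Annular disk: I_cm = (1/2)M(R²+r²) = (1/2)(3.55)[(0.248)² + (0.0605)²] = 0.11567 kg m^2; centre at d = 0.465 m, so I = I_cm + Md² gives I = 0.11567 + (3.55)(0.465)² = 0.88327 kg m^2.
Total I = 0.01519 + 0.11438 + 0.88327 = 1.0128 kg m^2.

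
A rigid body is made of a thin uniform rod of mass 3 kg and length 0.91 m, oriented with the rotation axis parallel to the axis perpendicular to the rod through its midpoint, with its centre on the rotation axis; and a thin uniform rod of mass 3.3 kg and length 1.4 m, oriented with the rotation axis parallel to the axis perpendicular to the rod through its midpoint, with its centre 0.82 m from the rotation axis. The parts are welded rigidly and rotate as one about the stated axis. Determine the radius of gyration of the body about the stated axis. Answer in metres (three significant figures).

Thin rod: I_cm = (1/12)ML² = (1/12)(3)(0.91)² = 0.20703 kg m^2; axis through the centre, so I = 0.20703 kg m^2.
Thin rod: I_cm = (1/12)ML² = (1/12)(3.3)(1.4)² = 0.539 kg m^2; centre at d = 0.82 m, so the parallel axis theorem gives I = 0.539 + (3.3)(0.82)² = 2.7579 kg m^2.
Total I = 2.9649 kg m^2; total mass M = 6.3 kg.
k = √(I/M) = √(2.9649/6.3) = 0.68602 m.

0.686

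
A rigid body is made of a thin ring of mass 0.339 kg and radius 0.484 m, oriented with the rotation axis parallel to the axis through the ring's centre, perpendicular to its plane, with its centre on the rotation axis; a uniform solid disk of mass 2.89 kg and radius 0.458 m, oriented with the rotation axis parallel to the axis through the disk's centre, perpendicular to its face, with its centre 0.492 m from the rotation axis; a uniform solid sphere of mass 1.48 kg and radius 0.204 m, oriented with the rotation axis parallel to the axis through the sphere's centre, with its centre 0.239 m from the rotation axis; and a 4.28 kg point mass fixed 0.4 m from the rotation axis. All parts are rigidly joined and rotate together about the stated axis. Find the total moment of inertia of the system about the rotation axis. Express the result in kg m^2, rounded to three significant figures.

Thin ring: I_cm = MR² = (0.339)(0.484)² = 0.079413 kg m^2; axis through the centre, so I = 0.079413 kg m^2.
Solid disk: I_cm = (1/2)MR² = (1/2)(2.89)(0.458)² = 0.30311 kg m^2; centre at d = 0.492 m, so I = I_cm + Md² gives I = 0.30311 + (2.89)(0.492)² = 1.0027 kg m^2.
Solid sphere: I_cm = (2/5)MR² = (2/5)(1.48)(0.204)² = 0.024637 kg m^2; centre at d = 0.239 m, so I = I_cm + Md² gives I = 0.024637 + (1.48)(0.239)² = 0.10918 kg m^2.
Point mass: I_cm = 0; centre at d = 0.4 m, so I = I_cm + Md² gives I = 0 + (4.28)(0.4)² = 0.6848 kg m^2.
Total I = 0.079413 + 1.0027 + 0.10918 + 0.6848 = 1.8761 kg m^2.

1.88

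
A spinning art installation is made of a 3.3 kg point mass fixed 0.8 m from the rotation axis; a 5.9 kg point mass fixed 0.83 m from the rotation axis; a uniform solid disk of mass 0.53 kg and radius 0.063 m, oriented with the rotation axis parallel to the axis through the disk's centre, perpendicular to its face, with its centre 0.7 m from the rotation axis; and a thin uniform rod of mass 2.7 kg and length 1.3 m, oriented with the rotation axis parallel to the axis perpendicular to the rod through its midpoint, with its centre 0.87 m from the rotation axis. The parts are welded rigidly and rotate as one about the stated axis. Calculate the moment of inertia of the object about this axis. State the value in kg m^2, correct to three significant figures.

8.86

Point mass: I_cm = 0; centre at d = 0.8 m, so I = I_cm + Md² gives I = 0 + (3.3)(0.8)² = 2.112 kg m^2.
Point mass: I_cm = 0; centre at d = 0.83 m, so I = I_cm + Md² gives I = 0 + (5.9)(0.83)² = 4.0645 kg m^2.
Solid disk: I_cm = (1/2)MR² = (1/2)(0.53)(0.063)² = 0.0010518 kg m^2; centre at d = 0.7 m, so I = I_cm + Md² gives I = 0.0010518 + (0.53)(0.7)² = 0.26075 kg m^2.
Thin rod: I_cm = (1/12)ML² = (1/12)(2.7)(1.3)² = 0.38025 kg m^2; centre at d = 0.87 m, so I = I_cm + Md² gives I = 0.38025 + (2.7)(0.87)² = 2.4239 kg m^2.
Total I = 2.112 + 4.0645 + 0.26075 + 2.4239 = 8.8611 kg m^2.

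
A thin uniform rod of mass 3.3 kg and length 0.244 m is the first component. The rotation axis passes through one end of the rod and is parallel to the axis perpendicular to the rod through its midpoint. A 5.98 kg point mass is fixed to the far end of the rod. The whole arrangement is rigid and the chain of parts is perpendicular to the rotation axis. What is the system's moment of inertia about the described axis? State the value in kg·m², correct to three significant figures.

Thin rod: I_cm = (1/12)ML² = (1/12)(3.3)(0.244)² = 0.016372 kg·m²; centre at d = 0.122 m, so I = I_cm + Md² gives I = 0.016372 + (3.3)(0.122)² = 0.06549 kg·m².
Point mass: I_cm = 0; centre at d = 0.122 + 0.122 = 0.244 m, so I = I_cm + Md² gives I = 0 + (5.98)(0.244)² = 0.35603 kg·m².
Total I = 0.06549 + 0.35603 = 0.42151 kg·m².

0.422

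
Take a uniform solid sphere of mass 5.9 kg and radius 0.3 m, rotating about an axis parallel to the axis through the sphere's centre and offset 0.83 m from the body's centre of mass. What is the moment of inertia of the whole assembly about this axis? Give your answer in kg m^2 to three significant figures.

4.28

I_cm = (2/5)MR² = (2/5)(5.9)(0.3)² = 0.2124 kg m^2; centre at d = 0.83 m, so the parallel axis theorem gives I = 0.2124 + (5.9)(0.83)² = 4.2769 kg m^2.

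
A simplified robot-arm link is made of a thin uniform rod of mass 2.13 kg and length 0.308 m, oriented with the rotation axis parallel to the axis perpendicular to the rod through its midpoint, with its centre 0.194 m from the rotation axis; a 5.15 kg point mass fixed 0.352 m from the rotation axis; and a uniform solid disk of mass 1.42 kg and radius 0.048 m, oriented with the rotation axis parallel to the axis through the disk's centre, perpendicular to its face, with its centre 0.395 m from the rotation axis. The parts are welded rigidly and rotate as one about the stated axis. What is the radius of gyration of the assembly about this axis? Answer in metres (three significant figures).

0.332

Thin rod: I_cm = (1/12)ML² = (1/12)(2.13)(0.308)² = 0.016838 kg m^2; centre at d = 0.194 m, so I = I_cm + Md² gives I = 0.016838 + (2.13)(0.194)² = 0.097003 kg m^2.
Point mass: I_cm = 0; centre at d = 0.352 m, so I = I_cm + Md² gives I = 0 + (5.15)(0.352)² = 0.63811 kg m^2.
Solid disk: I_cm = (1/2)MR² = (1/2)(1.42)(0.048)² = 0.0016358 kg m^2; centre at d = 0.395 m, so I = I_cm + Md² gives I = 0.0016358 + (1.42)(0.395)² = 0.22319 kg m^2.
Total I = 0.9583 kg m^2; total mass M = 8.7 kg.
k = √(I/M) = √(0.9583/8.7) = 0.33189 m.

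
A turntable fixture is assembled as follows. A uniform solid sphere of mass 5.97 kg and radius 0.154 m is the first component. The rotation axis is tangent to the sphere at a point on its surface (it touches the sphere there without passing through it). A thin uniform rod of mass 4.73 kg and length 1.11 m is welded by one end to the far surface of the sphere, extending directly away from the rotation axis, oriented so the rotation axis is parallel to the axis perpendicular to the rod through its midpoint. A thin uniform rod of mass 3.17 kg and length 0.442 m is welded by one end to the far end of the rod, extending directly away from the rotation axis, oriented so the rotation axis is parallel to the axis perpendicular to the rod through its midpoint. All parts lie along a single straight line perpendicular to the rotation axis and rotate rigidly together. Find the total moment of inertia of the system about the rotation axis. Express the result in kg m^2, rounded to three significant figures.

Solid sphere: I_cm = (2/5)MR² = (2/5)(5.97)(0.154)² = 0.056634 kg m^2; centre at d = 0.154 m, so the parallel axis theorem gives I = 0.056634 + (5.97)(0.154)² = 0.19822 kg m^2.
Thin rod: I_cm = (1/12)ML² = (1/12)(4.73)(1.11)² = 0.48565 kg m^2; centre at d = 0.154 + 0.154 + 0.555 = 0.863 m, so the parallel axis theorem gives I = 0.48565 + (4.73)(0.863)² = 4.0084 kg m^2.
Thin rod: I_cm = (1/12)ML² = (1/12)(3.17)(0.442)² = 0.051609 kg m^2; centre at d = 0.154 + 0.154 + 0.555 + 0.555 + 0.221 = 1.639 m, so the parallel axis theorem gives I = 0.051609 + (3.17)(1.639)² = 8.5672 kg m^2.
Total I = 0.19822 + 4.0084 + 8.5672 = 12.774 kg m^2.

12.8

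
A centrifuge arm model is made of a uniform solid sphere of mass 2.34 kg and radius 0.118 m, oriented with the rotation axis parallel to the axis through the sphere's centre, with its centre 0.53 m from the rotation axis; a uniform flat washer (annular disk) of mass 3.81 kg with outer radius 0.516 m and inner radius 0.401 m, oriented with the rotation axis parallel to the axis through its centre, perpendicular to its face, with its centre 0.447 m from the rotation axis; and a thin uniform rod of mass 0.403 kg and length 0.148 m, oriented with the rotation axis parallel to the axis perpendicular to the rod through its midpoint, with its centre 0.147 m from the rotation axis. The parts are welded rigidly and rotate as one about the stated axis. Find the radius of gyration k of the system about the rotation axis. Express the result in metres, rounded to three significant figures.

Solid sphere: I_cm = (2/5)MR² = (2/5)(2.34)(0.118)² = 0.013033 kg m²; centre at d = 0.53 m, so I = I_cm + Md² gives I = 0.013033 + (2.34)(0.53)² = 0.67034 kg m².
Annular disk: I_cm = (1/2)M(R²+r²) = (1/2)(3.81)[(0.516)² + (0.401)²] = 0.81354 kg m²; centre at d = 0.447 m, so I = I_cm + Md² gives I = 0.81354 + (3.81)(0.447)² = 1.5748 kg m².
Thin rod: I_cm = (1/12)ML² = (1/12)(0.403)(0.148)² = 0.00073561 kg m²; centre at d = 0.147 m, so I = I_cm + Md² gives I = 0.00073561 + (0.403)(0.147)² = 0.009444 kg m².
Total I = 2.2546 kg m²; total mass M = 6.553 kg.
k = √(I/M) = √(2.2546/6.553) = 0.58656 m.

0.587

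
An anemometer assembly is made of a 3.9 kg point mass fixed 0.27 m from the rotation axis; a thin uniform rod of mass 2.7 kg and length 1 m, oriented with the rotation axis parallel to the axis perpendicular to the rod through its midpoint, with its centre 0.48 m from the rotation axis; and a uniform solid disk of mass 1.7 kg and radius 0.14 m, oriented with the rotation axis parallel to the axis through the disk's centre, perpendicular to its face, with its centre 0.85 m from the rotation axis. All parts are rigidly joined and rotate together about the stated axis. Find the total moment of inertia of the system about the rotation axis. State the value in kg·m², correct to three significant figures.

2.38

Point mass: I_cm = 0; centre at d = 0.27 m, so I = I_cm + Md² gives I = 0 + (3.9)(0.27)² = 0.28431 kg·m².
Thin rod: I_cm = (1/12)ML² = (1/12)(2.7)(1)² = 0.225 kg·m²; centre at d = 0.48 m, so I = I_cm + Md² gives I = 0.225 + (2.7)(0.48)² = 0.84708 kg·m².
Solid disk: I_cm = (1/2)MR² = (1/2)(1.7)(0.14)² = 0.01666 kg·m²; centre at d = 0.85 m, so I = I_cm + Md² gives I = 0.01666 + (1.7)(0.85)² = 1.2449 kg·m².
Total I = 0.28431 + 0.84708 + 1.2449 = 2.3763 kg·m².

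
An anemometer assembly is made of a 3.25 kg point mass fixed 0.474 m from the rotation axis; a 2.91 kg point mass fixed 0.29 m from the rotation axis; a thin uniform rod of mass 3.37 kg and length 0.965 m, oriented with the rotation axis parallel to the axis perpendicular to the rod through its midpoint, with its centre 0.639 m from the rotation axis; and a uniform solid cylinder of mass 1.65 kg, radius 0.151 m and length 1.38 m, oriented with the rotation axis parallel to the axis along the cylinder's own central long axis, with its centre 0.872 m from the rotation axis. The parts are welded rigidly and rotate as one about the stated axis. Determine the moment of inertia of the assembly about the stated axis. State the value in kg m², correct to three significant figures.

Point mass: I_cm = 0; centre at d = 0.474 m, so I = I_cm + Md² gives I = 0 + (3.25)(0.474)² = 0.7302 kg m².
Point mass: I_cm = 0; centre at d = 0.29 m, so I = I_cm + Md² gives I = 0 + (2.91)(0.29)² = 0.24473 kg m².
Thin rod: I_cm = (1/12)ML² = (1/12)(3.37)(0.965)² = 0.26152 kg m²; centre at d = 0.639 m, so I = I_cm + Md² gives I = 0.26152 + (3.37)(0.639)² = 1.6376 kg m².
Solid cylinder: I_cm = (1/2)MR² = (1/2)(1.65)(0.151)² = 0.018811 kg m²; centre at d = 0.872 m, so I = I_cm + Md² gives I = 0.018811 + (1.65)(0.872)² = 1.2734 kg m².
Total I = 0.7302 + 0.24473 + 1.6376 + 1.2734 = 3.8859 kg m².

3.89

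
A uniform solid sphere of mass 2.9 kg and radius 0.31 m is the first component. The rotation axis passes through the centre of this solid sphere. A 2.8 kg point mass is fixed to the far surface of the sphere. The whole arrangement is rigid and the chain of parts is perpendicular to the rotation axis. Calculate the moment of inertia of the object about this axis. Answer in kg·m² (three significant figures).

Solid sphere: I_cm = (2/5)MR² = (2/5)(2.9)(0.31)² = 0.11148 kg·m²; axis through the centre, so I = 0.11148 kg·m².
Point mass: I_cm = 0; centre at d = 0.31 m, so the parallel axis theorem gives I = 0 + (2.8)(0.31)² = 0.26908 kg·m².
Total I = 0.11148 + 0.26908 = 0.38056 kg·m².

0.381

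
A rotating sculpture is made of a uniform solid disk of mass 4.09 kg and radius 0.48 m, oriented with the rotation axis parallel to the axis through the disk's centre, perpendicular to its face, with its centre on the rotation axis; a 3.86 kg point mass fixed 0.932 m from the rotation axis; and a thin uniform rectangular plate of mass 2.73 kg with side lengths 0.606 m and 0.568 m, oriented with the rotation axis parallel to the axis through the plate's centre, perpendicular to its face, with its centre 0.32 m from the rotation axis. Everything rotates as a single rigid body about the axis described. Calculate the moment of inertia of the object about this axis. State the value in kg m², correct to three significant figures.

4.26

Solid disk: I_cm = (1/2)MR² = (1/2)(4.09)(0.48)² = 0.47117 kg m²; axis through the centre, so I = 0.47117 kg m².
Point mass: I_cm = 0; centre at d = 0.932 m, so the parallel axis theorem gives I = 0 + (3.86)(0.932)² = 3.3529 kg m².
Rectangular plate: I_cm = (1/12)M(a²+b²) = (1/12)(2.73)[(0.606)² + (0.568)²] = 0.15694 kg m²; centre at d = 0.32 m, so the parallel axis theorem gives I = 0.15694 + (2.73)(0.32)² = 0.4365 kg m².
Total I = 0.47117 + 3.3529 + 0.4365 = 4.2606 kg m².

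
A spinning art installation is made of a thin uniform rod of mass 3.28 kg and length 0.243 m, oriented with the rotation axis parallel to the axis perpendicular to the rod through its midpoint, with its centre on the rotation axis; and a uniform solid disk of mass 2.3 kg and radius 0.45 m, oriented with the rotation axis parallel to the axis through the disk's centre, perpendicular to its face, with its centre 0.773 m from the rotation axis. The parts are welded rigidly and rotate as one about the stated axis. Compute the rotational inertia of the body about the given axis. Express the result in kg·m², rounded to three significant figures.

1.62

Thin rod: I_cm = (1/12)ML² = (1/12)(3.28)(0.243)² = 0.01614 kg·m²; axis through the centre, so I = 0.01614 kg·m².
Solid disk: I_cm = (1/2)MR² = (1/2)(2.3)(0.45)² = 0.23287 kg·m²; centre at d = 0.773 m, so I = I_cm + Md² gives I = 0.23287 + (2.3)(0.773)² = 1.6072 kg·m².
Total I = 0.01614 + 1.6072 = 1.6233 kg·m².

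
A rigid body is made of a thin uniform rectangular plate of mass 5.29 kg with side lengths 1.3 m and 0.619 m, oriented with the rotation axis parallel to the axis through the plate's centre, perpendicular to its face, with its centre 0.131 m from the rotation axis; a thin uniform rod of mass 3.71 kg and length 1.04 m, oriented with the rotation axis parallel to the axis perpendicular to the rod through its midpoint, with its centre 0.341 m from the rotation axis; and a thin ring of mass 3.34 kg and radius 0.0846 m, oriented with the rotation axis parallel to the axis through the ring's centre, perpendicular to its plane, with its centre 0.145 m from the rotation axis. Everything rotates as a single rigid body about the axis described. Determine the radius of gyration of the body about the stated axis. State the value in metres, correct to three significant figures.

0.389

Rectangular plate: I_cm = (1/12)M(a²+b²) = (1/12)(5.29)[(1.3)² + (0.619)²] = 0.91392 kg·m²; centre at d = 0.131 m, so I = I_cm + Md² gives I = 0.91392 + (5.29)(0.131)² = 1.0047 kg·m².
Thin rod: I_cm = (1/12)ML² = (1/12)(3.71)(1.04)² = 0.33439 kg·m²; centre at d = 0.341 m, so I = I_cm + Md² gives I = 0.33439 + (3.71)(0.341)² = 0.7658 kg·m².
Thin ring: I_cm = MR² = (3.34)(0.0846)² = 0.023905 kg·m²; centre at d = 0.145 m, so I = I_cm + Md² gives I = 0.023905 + (3.34)(0.145)² = 0.094128 kg·m².
Total I = 1.8646 kg·m²; total mass M = 12.34 kg.
k = √(I/M) = √(1.8646/12.34) = 0.38872 m.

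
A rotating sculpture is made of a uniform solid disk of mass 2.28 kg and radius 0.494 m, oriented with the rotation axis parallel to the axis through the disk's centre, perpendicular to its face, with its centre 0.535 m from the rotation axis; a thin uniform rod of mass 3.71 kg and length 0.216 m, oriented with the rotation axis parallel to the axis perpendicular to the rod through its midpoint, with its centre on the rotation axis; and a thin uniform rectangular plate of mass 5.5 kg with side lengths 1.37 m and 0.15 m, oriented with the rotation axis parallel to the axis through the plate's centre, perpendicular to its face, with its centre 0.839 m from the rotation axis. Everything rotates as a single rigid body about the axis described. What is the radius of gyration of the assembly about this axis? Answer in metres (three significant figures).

0.704

Solid disk: I_cm = (1/2)MR² = (1/2)(2.28)(0.494)² = 0.2782 kg m^2; centre at d = 0.535 m, so the parallel axis theorem gives I = 0.2782 + (2.28)(0.535)² = 0.93079 kg m^2.
Thin rod: I_cm = (1/12)ML² = (1/12)(3.71)(0.216)² = 0.014424 kg m^2; axis through the centre, so I = 0.014424 kg m^2.
Rectangular plate: I_cm = (1/12)M(a²+b²) = (1/12)(5.5)[(1.37)² + (0.15)²] = 0.87056 kg m^2; centre at d = 0.839 m, so the parallel axis theorem gives I = 0.87056 + (5.5)(0.839)² = 4.7421 kg m^2.
Total I = 5.6873 kg m^2; total mass M = 11.49 kg.
k = √(I/M) = √(5.6873/11.49) = 0.70355 m.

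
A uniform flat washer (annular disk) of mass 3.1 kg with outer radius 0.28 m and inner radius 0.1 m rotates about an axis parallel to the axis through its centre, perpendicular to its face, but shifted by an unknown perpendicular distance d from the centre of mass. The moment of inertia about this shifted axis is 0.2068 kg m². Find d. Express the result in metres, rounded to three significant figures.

About the centre-of-mass axis, I_cm = (1/2)M(R²+r²) = (1/2)(3.1)[(0.28)² + (0.1)²] = 0.13702 kg m².
Parallel axis theorem: I = I_cm + Md², so Md² = 0.2068 − 0.13702 = 0.06978 kg m².
d = √(0.06978 / 3.1) = 0.15003 m.

0.150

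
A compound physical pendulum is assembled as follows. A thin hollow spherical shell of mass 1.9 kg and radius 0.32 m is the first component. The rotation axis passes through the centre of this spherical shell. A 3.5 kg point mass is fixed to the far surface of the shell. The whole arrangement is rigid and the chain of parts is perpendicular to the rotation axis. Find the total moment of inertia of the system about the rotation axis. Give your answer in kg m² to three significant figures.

Spherical shell: I_cm = (2/3)MR² = (2/3)(1.9)(0.32)² = 0.12971 kg m²; axis through the centre, so I = 0.12971 kg m².
Point mass: I_cm = 0; centre at d = 0.32 m, so I = I_cm + Md² gives I = 0 + (3.5)(0.32)² = 0.3584 kg m².
Total I = 0.12971 + 0.3584 = 0.48811 kg m².

0.488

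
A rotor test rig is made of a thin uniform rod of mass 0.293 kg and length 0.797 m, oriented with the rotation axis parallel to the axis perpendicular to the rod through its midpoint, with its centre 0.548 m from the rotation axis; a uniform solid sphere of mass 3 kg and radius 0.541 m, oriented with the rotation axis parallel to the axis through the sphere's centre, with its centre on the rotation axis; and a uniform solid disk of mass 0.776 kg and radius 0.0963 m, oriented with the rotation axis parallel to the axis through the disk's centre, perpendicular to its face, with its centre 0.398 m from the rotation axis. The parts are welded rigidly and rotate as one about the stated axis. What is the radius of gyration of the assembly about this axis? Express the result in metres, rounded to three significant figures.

0.378

Thin rod: I_cm = (1/12)ML² = (1/12)(0.293)(0.797)² = 0.01551 kg m²; centre at d = 0.548 m, so I = I_cm + Md² gives I = 0.01551 + (0.293)(0.548)² = 0.1035 kg m².
Solid sphere: I_cm = (2/5)MR² = (2/5)(3)(0.541)² = 0.35122 kg m²; axis through the centre, so I = 0.35122 kg m².
Solid disk: I_cm = (1/2)MR² = (1/2)(0.776)(0.0963)² = 0.0035982 kg m²; centre at d = 0.398 m, so I = I_cm + Md² gives I = 0.0035982 + (0.776)(0.398)² = 0.12652 kg m².
Total I = 0.58124 kg m²; total mass M = 4.069 kg.
k = √(I/M) = √(0.58124/4.069) = 0.37795 m.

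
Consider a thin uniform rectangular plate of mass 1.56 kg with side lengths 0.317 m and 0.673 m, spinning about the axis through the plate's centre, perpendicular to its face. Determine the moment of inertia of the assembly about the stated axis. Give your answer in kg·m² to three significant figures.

0.0719

I_cm = (1/12)M(a²+b²) = (1/12)(1.56)[(0.317)² + (0.673)²] = 0.071944 kg·m²; axis through the centre, so I = 0.071944 kg·m².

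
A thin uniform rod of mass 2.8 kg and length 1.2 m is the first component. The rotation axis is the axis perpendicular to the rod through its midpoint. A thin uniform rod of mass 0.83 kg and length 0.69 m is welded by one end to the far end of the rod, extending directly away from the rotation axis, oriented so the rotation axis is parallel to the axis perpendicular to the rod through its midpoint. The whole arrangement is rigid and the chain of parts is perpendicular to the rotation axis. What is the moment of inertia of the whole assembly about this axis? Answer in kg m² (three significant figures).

Thin rod: I_cm = (1/12)ML² = (1/12)(2.8)(1.2)² = 0.336 kg m²; axis through the centre, so I = 0.336 kg m².
Thin rod: I_cm = (1/12)ML² = (1/12)(0.83)(0.69)² = 0.03293 kg m²; centre at d = 0.6 + 0.345 = 0.945 m, so I = I_cm + Md² gives I = 0.03293 + (0.83)(0.945)² = 0.77414 kg m².
Total I = 0.336 + 0.77414 = 1.1101 kg m².

1.11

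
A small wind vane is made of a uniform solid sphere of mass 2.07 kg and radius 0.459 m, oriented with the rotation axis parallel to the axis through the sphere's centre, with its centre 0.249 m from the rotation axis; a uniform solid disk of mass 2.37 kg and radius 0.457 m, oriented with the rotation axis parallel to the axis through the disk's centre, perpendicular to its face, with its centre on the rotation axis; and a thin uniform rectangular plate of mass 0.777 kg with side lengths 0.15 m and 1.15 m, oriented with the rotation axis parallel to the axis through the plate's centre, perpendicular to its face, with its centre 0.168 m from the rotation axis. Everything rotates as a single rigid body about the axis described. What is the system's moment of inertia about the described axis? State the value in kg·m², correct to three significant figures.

0.659

Solid sphere: I_cm = (2/5)MR² = (2/5)(2.07)(0.459)² = 0.17444 kg·m²; centre at d = 0.249 m, so I = I_cm + Md² gives I = 0.17444 + (2.07)(0.249)² = 0.30279 kg·m².
Solid disk: I_cm = (1/2)MR² = (1/2)(2.37)(0.457)² = 0.24749 kg·m²; axis through the centre, so I = 0.24749 kg·m².
Rectangular plate: I_cm = (1/12)M(a²+b²) = (1/12)(0.777)[(0.15)² + (1.15)²] = 0.087089 kg·m²; centre at d = 0.168 m, so I = I_cm + Md² gives I = 0.087089 + (0.777)(0.168)² = 0.10902 kg·m².
Total I = 0.30279 + 0.24749 + 0.10902 = 0.65929 kg·m².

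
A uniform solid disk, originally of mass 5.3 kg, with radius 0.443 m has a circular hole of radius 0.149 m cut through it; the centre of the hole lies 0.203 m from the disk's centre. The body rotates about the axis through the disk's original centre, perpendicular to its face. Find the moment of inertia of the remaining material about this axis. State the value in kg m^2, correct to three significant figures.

Unpierced body about its centre: I₀ = (1/2)MR² = (1/2)(5.3)(0.443)² = 0.52006 kg m^2.
The removed disk has mass m = M·(r/R)² = (5.3)(0.149/0.443)² = 0.59957 kg (same uniform areal density).
Its moment of inertia about the rotation axis (parallel-axis theorem): I_hole = (1/2)mr² + md² = (1/2)(0.59957)(0.149)² + (0.59957)(0.203)² = 0.031363 kg m^2.
Treating the hole as negative mass, I = I₀ − I_hole = 0.52006 − 0.031363 = 0.4887 kg m^2.

0.489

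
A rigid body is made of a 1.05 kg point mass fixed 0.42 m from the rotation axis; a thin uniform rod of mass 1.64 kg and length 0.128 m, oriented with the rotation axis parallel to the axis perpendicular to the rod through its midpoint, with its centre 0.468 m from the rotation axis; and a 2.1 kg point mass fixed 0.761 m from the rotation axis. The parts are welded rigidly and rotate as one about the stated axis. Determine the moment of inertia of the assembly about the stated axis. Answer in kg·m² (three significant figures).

Point mass: I_cm = 0; centre at d = 0.42 m, so I = I_cm + Md² gives I = 0 + (1.05)(0.42)² = 0.18522 kg·m².
Thin rod: I_cm = (1/12)ML² = (1/12)(1.64)(0.128)² = 0.0022391 kg·m²; centre at d = 0.468 m, so I = I_cm + Md² gives I = 0.0022391 + (1.64)(0.468)² = 0.36144 kg·m².
Point mass: I_cm = 0; centre at d = 0.761 m, so I = I_cm + Md² gives I = 0 + (2.1)(0.761)² = 1.2162 kg·m².
Total I = 0.18522 + 0.36144 + 1.2162 = 1.7628 kg·m².

1.76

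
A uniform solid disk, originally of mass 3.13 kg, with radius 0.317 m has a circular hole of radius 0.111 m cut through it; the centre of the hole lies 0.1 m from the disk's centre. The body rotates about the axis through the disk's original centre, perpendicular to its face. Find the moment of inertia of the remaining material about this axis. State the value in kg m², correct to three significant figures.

Unpierced body about its centre: I₀ = (1/2)MR² = (1/2)(3.13)(0.317)² = 0.15727 kg m².
The removed disk has mass m = M·(r/R)² = (3.13)(0.111/0.317)² = 0.38377 kg (same uniform areal density).
Its moment of inertia about the rotation axis (parallel-axis theorem): I_hole = (1/2)mr² + md² = (1/2)(0.38377)(0.111)² + (0.38377)(0.1)² = 0.0062019 kg m².
Treating the hole as negative mass, I = I₀ − I_hole = 0.15727 − 0.0062019 = 0.15106 kg m².

0.151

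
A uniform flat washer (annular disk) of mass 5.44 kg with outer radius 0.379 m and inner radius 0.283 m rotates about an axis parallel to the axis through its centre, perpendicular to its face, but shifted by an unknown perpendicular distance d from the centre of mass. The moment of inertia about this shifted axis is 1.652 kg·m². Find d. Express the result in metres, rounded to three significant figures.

About the centre-of-mass axis, I_cm = (1/2)M(R²+r²) = (1/2)(5.44)[(0.379)² + (0.283)²] = 0.60855 kg·m².
Parallel axis theorem: I = I_cm + Md², so Md² = 1.652 − 0.60855 = 1.0435 kg·m².
d = √(1.0435 / 5.44) = 0.43796 m.

0.438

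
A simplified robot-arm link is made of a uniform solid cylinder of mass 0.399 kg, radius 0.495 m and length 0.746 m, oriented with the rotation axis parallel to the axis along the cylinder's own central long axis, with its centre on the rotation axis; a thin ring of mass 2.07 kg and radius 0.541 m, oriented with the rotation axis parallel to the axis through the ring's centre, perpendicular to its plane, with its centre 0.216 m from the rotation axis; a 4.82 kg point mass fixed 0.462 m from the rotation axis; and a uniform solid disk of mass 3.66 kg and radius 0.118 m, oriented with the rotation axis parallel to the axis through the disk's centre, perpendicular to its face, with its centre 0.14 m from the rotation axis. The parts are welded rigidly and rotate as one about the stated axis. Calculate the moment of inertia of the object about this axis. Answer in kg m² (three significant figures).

1.88

Solid cylinder: I_cm = (1/2)MR² = (1/2)(0.399)(0.495)² = 0.048882 kg m²; axis through the centre, so I = 0.048882 kg m².
Thin ring: I_cm = MR² = (2.07)(0.541)² = 0.60585 kg m²; centre at d = 0.216 m, so the parallel axis theorem gives I = 0.60585 + (2.07)(0.216)² = 0.70243 kg m².
Point mass: I_cm = 0; centre at d = 0.462 m, so the parallel axis theorem gives I = 0 + (4.82)(0.462)² = 1.0288 kg m².
Solid disk: I_cm = (1/2)MR² = (1/2)(3.66)(0.118)² = 0.025481 kg m²; centre at d = 0.14 m, so the parallel axis theorem gives I = 0.025481 + (3.66)(0.14)² = 0.097217 kg m².
Total I = 0.048882 + 0.70243 + 1.0288 + 0.097217 = 1.8773 kg m².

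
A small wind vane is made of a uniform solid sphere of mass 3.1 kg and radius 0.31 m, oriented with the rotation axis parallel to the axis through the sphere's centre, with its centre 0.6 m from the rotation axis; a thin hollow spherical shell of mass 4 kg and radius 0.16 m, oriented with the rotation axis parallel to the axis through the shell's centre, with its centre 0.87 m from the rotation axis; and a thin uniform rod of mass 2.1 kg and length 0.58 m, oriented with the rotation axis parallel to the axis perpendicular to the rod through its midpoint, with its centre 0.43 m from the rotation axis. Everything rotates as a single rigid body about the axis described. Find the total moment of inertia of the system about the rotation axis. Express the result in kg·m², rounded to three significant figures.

Solid sphere: I_cm = (2/5)MR² = (2/5)(3.1)(0.31)² = 0.11916 kg·m²; centre at d = 0.6 m, so I = I_cm + Md² gives I = 0.11916 + (3.1)(0.6)² = 1.2352 kg·m².
Spherical shell: I_cm = (2/3)MR² = (2/3)(4)(0.16)² = 0.068267 kg·m²; centre at d = 0.87 m, so I = I_cm + Md² gives I = 0.068267 + (4)(0.87)² = 3.0959 kg·m².
Thin rod: I_cm = (1/12)ML² = (1/12)(2.1)(0.58)² = 0.05887 kg·m²; centre at d = 0.43 m, so I = I_cm + Md² gives I = 0.05887 + (2.1)(0.43)² = 0.44716 kg·m².
Total I = 1.2352 + 3.0959 + 0.44716 = 4.7782 kg·m².

4.78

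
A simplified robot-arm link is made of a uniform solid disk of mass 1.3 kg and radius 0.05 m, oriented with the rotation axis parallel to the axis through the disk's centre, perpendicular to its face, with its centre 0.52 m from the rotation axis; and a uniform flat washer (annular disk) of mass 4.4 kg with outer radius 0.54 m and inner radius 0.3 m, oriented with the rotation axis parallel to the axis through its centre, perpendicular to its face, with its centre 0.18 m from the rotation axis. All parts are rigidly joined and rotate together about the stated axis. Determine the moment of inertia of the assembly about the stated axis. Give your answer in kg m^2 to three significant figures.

1.34

Solid disk: I_cm = (1/2)MR² = (1/2)(1.3)(0.05)² = 0.001625 kg m^2; centre at d = 0.52 m, so I = I_cm + Md² gives I = 0.001625 + (1.3)(0.52)² = 0.35315 kg m^2.
Annular disk: I_cm = (1/2)M(R²+r²) = (1/2)(4.4)[(0.54)² + (0.3)²] = 0.83952 kg m^2; centre at d = 0.18 m, so I = I_cm + Md² gives I = 0.83952 + (4.4)(0.18)² = 0.98208 kg m^2.
Total I = 0.35315 + 0.98208 = 1.3352 kg m^2.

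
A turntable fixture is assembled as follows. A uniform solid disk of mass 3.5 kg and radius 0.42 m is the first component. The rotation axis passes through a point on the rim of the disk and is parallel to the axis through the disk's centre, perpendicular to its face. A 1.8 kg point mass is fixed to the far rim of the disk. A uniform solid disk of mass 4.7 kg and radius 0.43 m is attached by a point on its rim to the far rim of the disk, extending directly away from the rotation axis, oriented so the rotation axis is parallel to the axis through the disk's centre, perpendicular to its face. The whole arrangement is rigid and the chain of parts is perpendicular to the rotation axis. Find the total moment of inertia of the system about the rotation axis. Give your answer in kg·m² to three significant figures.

Solid disk: I_cm = (1/2)MR² = (1/2)(3.5)(0.42)² = 0.3087 kg·m²; centre at d = 0.42 m, so I = I_cm + Md² gives I = 0.3087 + (3.5)(0.42)² = 0.9261 kg·m².
Point mass: I_cm = 0; centre at d = 0.42 + 0.42 = 0.84 m, so I = I_cm + Md² gives I = 0 + (1.8)(0.84)² = 1.2701 kg·m².
Solid disk: I_cm = (1/2)MR² = (1/2)(4.7)(0.43)² = 0.43451 kg·m²; centre at d = 0.42 + 0.42 + 0.43 = 1.27 m, so I = I_cm + Md² gives I = 0.43451 + (4.7)(1.27)² = 8.0151 kg·m².
Total I = 0.9261 + 1.2701 + 8.0151 = 10.211 kg·m².

10.2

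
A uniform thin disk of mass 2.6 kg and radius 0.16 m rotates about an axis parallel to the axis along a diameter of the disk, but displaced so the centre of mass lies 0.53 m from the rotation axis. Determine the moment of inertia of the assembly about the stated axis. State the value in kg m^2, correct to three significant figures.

0.747

I_cm = (1/4)MR² = (1/4)(2.6)(0.16)² = 0.01664 kg m^2; centre at d = 0.53 m, so I = I_cm + Md² gives I = 0.01664 + (2.6)(0.53)² = 0.74698 kg m^2.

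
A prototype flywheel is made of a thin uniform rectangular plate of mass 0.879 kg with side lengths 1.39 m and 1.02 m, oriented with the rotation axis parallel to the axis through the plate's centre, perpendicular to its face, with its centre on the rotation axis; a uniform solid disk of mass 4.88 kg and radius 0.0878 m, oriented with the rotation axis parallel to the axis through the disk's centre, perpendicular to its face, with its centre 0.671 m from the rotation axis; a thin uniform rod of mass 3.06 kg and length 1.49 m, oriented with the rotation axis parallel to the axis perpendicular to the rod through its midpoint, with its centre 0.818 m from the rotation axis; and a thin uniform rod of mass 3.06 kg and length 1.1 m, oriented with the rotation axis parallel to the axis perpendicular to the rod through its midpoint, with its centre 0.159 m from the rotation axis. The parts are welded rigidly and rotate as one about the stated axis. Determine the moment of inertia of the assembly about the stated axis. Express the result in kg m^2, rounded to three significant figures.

5.43

Rectangular plate: I_cm = (1/12)M(a²+b²) = (1/12)(0.879)[(1.39)² + (1.02)²] = 0.21774 kg m^2; axis through the centre, so I = 0.21774 kg m^2.
Solid disk: I_cm = (1/2)MR² = (1/2)(4.88)(0.0878)² = 0.01881 kg m^2; centre at d = 0.671 m, so the parallel axis theorem gives I = 0.01881 + (4.88)(0.671)² = 2.216 kg m^2.
Thin rod: I_cm = (1/12)ML² = (1/12)(3.06)(1.49)² = 0.56613 kg m^2; centre at d = 0.818 m, so the parallel axis theorem gives I = 0.56613 + (3.06)(0.818)² = 2.6136 kg m^2.
Thin rod: I_cm = (1/12)ML² = (1/12)(3.06)(1.1)² = 0.30855 kg m^2; centre at d = 0.159 m, so the parallel axis theorem gives I = 0.30855 + (3.06)(0.159)² = 0.38591 kg m^2.
Total I = 0.21774 + 2.216 + 2.6136 + 0.38591 = 5.4333 kg m^2.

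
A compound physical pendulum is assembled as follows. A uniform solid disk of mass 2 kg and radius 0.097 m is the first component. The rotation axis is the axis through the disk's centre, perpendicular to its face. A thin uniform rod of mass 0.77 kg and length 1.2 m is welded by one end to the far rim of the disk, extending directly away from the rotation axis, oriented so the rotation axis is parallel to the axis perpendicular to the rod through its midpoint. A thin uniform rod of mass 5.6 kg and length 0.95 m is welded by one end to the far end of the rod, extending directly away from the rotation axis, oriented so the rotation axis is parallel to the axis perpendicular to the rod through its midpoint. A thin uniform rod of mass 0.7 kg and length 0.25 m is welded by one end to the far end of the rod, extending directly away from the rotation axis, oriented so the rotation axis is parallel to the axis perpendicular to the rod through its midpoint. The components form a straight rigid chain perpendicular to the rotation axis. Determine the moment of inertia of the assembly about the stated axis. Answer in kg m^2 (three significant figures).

Solid disk: I_cm = (1/2)MR² = (1/2)(2)(0.097)² = 0.009409 kg m^2; axis through the centre, so I = 0.009409 kg m^2.
Thin rod: I_cm = (1/12)ML² = (1/12)(0.77)(1.2)² = 0.0924 kg m^2; centre at d = 0.097 + 0.6 = 0.697 m, so I = I_cm + Md² gives I = 0.0924 + (0.77)(0.697)² = 0.46647 kg m^2.
Thin rod: I_cm = (1/12)ML² = (1/12)(5.6)(0.95)² = 0.42117 kg m^2; centre at d = 0.097 + 0.6 + 0.6 + 0.475 = 1.772 m, so I = I_cm + Md² gives I = 0.42117 + (5.6)(1.772)² = 18.005 kg m^2.
Thin rod: I_cm = (1/12)ML² = (1/12)(0.7)(0.25)² = 0.0036458 kg m^2; centre at d = 0.097 + 0.6 + 0.6 + 0.475 + 0.475 + 0.125 = 2.372 m, so I = I_cm + Md² gives I = 0.0036458 + (0.7)(2.372)² = 3.9421 kg m^2.
Total I = 0.009409 + 0.46647 + 18.005 + 3.9421 = 22.423 kg m^2.

22.4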